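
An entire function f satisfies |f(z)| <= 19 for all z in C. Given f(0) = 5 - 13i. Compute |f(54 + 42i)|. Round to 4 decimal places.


Step 1: By Liouville's theorem, a bounded entire function is constant.
Step 2: f(z) = f(0) = 5 - 13i for all z.
Step 3: |f(w)| = |5 - 13i| = sqrt(25 + 169)
Step 4: = 13.9284

13.9284


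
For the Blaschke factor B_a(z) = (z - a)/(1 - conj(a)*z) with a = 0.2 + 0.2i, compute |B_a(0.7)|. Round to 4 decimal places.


Step 1: Numerator z0 - a = 0.7 - (0.2 + 0.2i) = 0.5 - 0.2i
Step 2: Denominator 1 - conj(a)*z0 = 1 - (0.2 - 0.2i)*0.7 = 0.86 + 0.14i
Step 3: |z0 - a|^2 = 0.5^2 + (-0.2)^2 = 0.29; |1 - conj(a)*z0|^2 = 0.86^2 + 0.14^2 = 0.7592
Step 4: |B_a(0.7)| = sqrt(0.29 / 0.7592) = sqrt(0.381981)
Step 5: = 0.618

0.618


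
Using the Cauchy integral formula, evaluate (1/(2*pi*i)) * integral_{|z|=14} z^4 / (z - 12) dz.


Step 1: f(z) = z^4, a = 12 is inside |z| = 14
Step 2: By Cauchy integral formula: (1/(2pi*i)) * integral = f(a)
Step 3: f(12) = 12^4 = 20736

20736


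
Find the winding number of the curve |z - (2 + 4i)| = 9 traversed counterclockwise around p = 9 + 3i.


Step 1: Center c = (2, 4), radius = 9
Step 2: |p - c|^2 = 7^2 + (-1)^2 = 50
Step 3: r^2 = 81
Step 4: |p-c| < r so winding number = 1

1


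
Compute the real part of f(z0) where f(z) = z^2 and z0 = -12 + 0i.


Step 1: z0 = -12 + 0i
Step 2: z0^2 = (-12)^2 - 0^2 + 0i
Step 3: real part = 144 - 0 = 144

144


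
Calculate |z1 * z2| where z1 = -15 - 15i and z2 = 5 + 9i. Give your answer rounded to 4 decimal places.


Step 1: |z1| = sqrt((-15)^2 + (-15)^2) = sqrt(450)
Step 2: |z2| = sqrt(5^2 + 9^2) = sqrt(106)
Step 3: |z1*z2| = |z1|*|z2| = sqrt(450) * sqrt(106) = sqrt(450 * 106) = sqrt(47700)
Step 4: = 218.4033

218.4033


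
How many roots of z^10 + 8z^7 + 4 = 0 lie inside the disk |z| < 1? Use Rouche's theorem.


Step 1: On |z| = 1 the three terms have sizes |z^10| = 1^10 = 1, |8z^7| = 8*1^7 = 8, |4| = 4
Step 2: The dominant term is g(z) = 8z^7; let h(z) = z^10 + 4 so f = g + h
Step 3: On |z| = 1: |g| = 8 and |h| <= 1 + 4 = 5
Step 4: Since 8 > 5, |h| < |g| on |z| = 1, so by Rouche f has the same number of zeros as g inside |z| < 1
Step 5: g(z) = 8z^7 has 7 zeros (at the origin, multiplicity 7) inside |z| < 1. Answer = 7

7


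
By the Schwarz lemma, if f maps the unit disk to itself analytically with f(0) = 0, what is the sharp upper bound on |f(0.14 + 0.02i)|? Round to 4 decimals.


Step 1: Schwarz lemma: if f: D -> D is analytic with f(0) = 0, then |f(z)| <= |z| for all z in D, and this is sharp (f(z) = z).
Step 2: |z0|^2 = 0.14^2 + 0.02^2 = 0.02
Step 3: |z0| = sqrt(0.02) = 0.141421
Step 4: Best bound = |z0| = 0.1414

0.1414


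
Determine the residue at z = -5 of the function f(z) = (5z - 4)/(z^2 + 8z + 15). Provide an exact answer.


Step 1: Q(z) = z^2 + 8z + 15 = (z + 5)(z + 3)
Step 2: Q'(z) = 2z + 8
Step 3: Q'(-5) = -2, P(-5) = -29
Step 4: Res = P(-5)/Q'(-5) = -29/(-2) = 29/2

29/2


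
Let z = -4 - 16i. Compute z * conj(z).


Step 1: conj(z) = -4 + 16i
Step 2: z * conj(z) = (-4)^2 + (-16)^2
Step 3: = 16 + 256 = 272

272


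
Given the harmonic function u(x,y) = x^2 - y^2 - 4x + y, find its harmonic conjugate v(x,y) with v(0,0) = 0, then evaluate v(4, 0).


Step 1: v_x = -u_y = 2y - 1
Step 2: v_y = u_x = 2x - 4
Step 3: v = 2xy - x - 4y + C
Step 4: v(0,0) = 0 => C = 0
Step 5: v(4, 0) = -4

-4


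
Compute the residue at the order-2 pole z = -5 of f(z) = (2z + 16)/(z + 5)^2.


Step 1: Pole of order 2 at z = -5
Step 2: Res = lim d/dz [(z + 5)^2 * f(z)] as z -> -5
Step 3: (z + 5)^2 * f(z) = 2z + 16
Step 4: d/dz[2z + 16] = 2

2


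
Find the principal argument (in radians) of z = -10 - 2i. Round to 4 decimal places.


Step 1: z = -10 - 2i
Step 2: arg(z) = atan2(-2, -10)
Step 3: arg(z) = -2.9442

-2.9442


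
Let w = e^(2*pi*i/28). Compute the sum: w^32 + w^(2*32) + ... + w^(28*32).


Step 1: The sum sum_{j=1}^{n} w^(k*j) equals n if n | k, else 0.
Step 2: Here n = 28, k = 32
Step 3: Does n divide k? 28 | 32 -> False
Step 4: Sum = 0

0


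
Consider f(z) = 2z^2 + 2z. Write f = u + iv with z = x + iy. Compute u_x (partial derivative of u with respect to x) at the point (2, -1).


Step 1: f(z) = 2(x+iy)^2 + 2(x+iy) + 0
Step 2: u = 2(x^2 - y^2) + 2x + 0
Step 3: u_x = 4x + 2
Step 4: At (2, -1): u_x = 8 + 2 = 10

10


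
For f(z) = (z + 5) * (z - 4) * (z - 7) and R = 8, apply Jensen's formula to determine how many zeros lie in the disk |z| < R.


Jensen's formula: (1/2pi)*integral log|f(Re^it)|dt = log|f(0)| + sum_{|a_k|<R} log(R/|a_k|)
Step 1: f(0) = 5 * (-4) * (-7) = 140
Step 2: log|f(0)| = log|-5| + log|4| + log|7| = 4.9416
Step 3: Zeros inside |z| < 8: -5, 4, 7
Step 4: Jensen sum = log(8/5) + log(8/4) + log(8/7) = 1.2967
Step 5: n(R) = number of terms in the Jensen sum = count of zeros inside |z| < 8 = 3

3


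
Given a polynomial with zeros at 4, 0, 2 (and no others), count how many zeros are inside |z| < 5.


Step 1: Check each root:
  z = 4: |4| = 4 < 5
  z = 0: |0| = 0 < 5
  z = 2: |2| = 2 < 5
Step 2: Count = 3

3


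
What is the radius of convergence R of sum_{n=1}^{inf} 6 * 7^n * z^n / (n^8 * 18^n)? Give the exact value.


Step 1: General term a_n = 6 * 7^n / (n^8 * 18^n)
Step 2: By the root test, |a_n|^(1/n) = 6^(1/n) * 7 / (n^(8/n) * 18) -> 7/18 as n -> infinity (since 6^(1/n) -> 1 and n^(8/n) -> 1)
Step 3: R = 1/lim|a_n|^(1/n) = 18/7

18/7


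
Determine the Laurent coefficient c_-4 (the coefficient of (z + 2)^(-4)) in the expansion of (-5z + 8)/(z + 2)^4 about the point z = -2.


Step 1: Write the numerator in powers of (z + 2): -5z + 8 = -5(z + 2) + (-5*(-2) + 8) = -5(z + 2) + 18
Step 2: Divide by (z + 2)^4: f(z) = 18(z + 2)^(-4) - 5(z + 2)^(-3)
Step 3: This finite sum is the Laurent series of f about z = -2.
Step 4: Coefficient of (z + 2)^(-4) = -5*(-2) + 8 = 18

18


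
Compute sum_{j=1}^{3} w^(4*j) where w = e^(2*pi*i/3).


Step 1: The sum sum_{j=1}^{n} w^(k*j) equals n if n | k, else 0.
Step 2: Here n = 3, k = 4
Step 3: Does n divide k? 3 | 4 -> False
Step 4: Sum = 0

0


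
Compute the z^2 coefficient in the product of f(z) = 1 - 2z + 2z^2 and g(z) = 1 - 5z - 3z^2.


Step 1: z^2 term in f*g comes from: (1)*(-3z^2) + (-2z)*(-5z) + (2z^2)*(1)
Step 2: = -3 + 10 + 2
Step 3: = 9

9


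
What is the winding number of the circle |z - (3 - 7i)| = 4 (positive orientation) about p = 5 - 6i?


Step 1: Center c = (3, -7), radius = 4
Step 2: |p - c|^2 = 2^2 + 1^2 = 5
Step 3: r^2 = 16
Step 4: |p-c| < r so winding number = 1

1


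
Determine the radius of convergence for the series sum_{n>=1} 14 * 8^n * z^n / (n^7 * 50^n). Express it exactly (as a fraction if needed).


Step 1: General term a_n = 14 * 8^n / (n^7 * 50^n)
Step 2: By the root test, |a_n|^(1/n) = 14^(1/n) * 8 / (n^(7/n) * 50) -> 8/50 as n -> infinity (since 14^(1/n) -> 1 and n^(7/n) -> 1)
Step 3: R = 1/lim|a_n|^(1/n) = 50/8 = 25/4

25/4


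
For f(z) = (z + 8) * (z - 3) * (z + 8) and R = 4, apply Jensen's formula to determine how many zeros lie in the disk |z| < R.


Jensen's formula: (1/2pi)*integral log|f(Re^it)|dt = log|f(0)| + sum_{|a_k|<R} log(R/|a_k|)
Step 1: f(0) = 8 * (-3) * 8 = -192
Step 2: log|f(0)| = log|-8| + log|3| + log|-8| = 5.2575
Step 3: Zeros inside |z| < 4: 3
Step 4: Jensen sum = log(4/3) = 0.2877
Step 5: n(R) = number of terms in the Jensen sum = count of zeros inside |z| < 4 = 1

1


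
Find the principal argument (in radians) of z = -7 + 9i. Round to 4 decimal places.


Step 1: z = -7 + 9i
Step 2: arg(z) = atan2(9, -7)
Step 3: arg(z) = 2.2318

2.2318


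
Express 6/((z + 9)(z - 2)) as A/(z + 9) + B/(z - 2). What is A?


Step 1: Multiply both sides by (z + 9) and set z = -9
Step 2: A = 6 / (-9 - 2)
Step 3: A = 6 / (-11)
Step 4: A = -6/11

-6/11


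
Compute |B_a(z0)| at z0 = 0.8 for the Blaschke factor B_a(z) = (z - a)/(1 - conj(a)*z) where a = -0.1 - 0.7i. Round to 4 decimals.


Step 1: Numerator z0 - a = 0.8 - (-0.1 - 0.7i) = 0.9 + 0.7i
Step 2: Denominator 1 - conj(a)*z0 = 1 - (-0.1 + 0.7i)*0.8 = 1.08 - 0.56i
Step 3: |z0 - a|^2 = 0.9^2 + 0.7^2 = 1.3; |1 - conj(a)*z0|^2 = 1.08^2 + (-0.56)^2 = 1.48
Step 4: |B_a(0.8)| = sqrt(1.3 / 1.48) = sqrt(0.878378)
Step 5: = 0.9372

0.9372


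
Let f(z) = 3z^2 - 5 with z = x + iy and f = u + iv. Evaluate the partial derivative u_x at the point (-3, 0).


Step 1: f(z) = 3(x+iy)^2 - 5
Step 2: u = 3(x^2 - y^2) - 5
Step 3: u_x = 6x + 0
Step 4: At (-3, 0): u_x = -18 + 0 = -18

-18


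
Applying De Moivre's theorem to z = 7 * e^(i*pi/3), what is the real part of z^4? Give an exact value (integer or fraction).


Step 1: By De Moivre's theorem, z^4 = 7^4 * e^(i*4*pi/3) = 2401 * (cos(4*pi/3) + i*sin(4*pi/3))
Step 2: |z|^4 = 7^4 = 2401
Step 3: The angle 4*pi/3 already lies in [0, 2*pi)
Step 4: cos(4*pi/3) = -1/2
Step 5: Re(z^4) = 2401 * (-1/2) = -2401/2

-2401/2


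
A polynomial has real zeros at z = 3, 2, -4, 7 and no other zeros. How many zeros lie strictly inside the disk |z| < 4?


Step 1: Check each root:
  z = 3: |3| = 3 < 4
  z = 2: |2| = 2 < 4
  z = -4: |-4| = 4 >= 4
  z = 7: |7| = 7 >= 4
Step 2: Count = 2

2


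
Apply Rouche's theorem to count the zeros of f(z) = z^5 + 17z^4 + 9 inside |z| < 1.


Step 1: On |z| = 1 the three terms have sizes |z^5| = 1^5 = 1, |17z^4| = 17*1^4 = 17, |9| = 9
Step 2: The dominant term is g(z) = 17z^4; let h(z) = z^5 + 9 so f = g + h
Step 3: On |z| = 1: |g| = 17 and |h| <= 1 + 9 = 10
Step 4: Since 17 > 10, |h| < |g| on |z| = 1, so by Rouche f has the same number of zeros as g inside |z| < 1
Step 5: g(z) = 17z^4 has 4 zeros (at the origin, multiplicity 4) inside |z| < 1. Answer = 4

4


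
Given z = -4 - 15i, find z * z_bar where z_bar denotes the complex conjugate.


Step 1: conj(z) = -4 + 15i
Step 2: z * conj(z) = (-4)^2 + (-15)^2
Step 3: = 16 + 225 = 241

241


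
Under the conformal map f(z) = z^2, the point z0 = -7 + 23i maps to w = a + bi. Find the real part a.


Step 1: z0 = -7 + 23i
Step 2: z0^2 = (-7)^2 - 23^2 - 322i
Step 3: real part = 49 - 529 = -480

-480


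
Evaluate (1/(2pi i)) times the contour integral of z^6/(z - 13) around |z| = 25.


Step 1: f(z) = z^6, a = 13 is inside |z| = 25
Step 2: By Cauchy integral formula: (1/(2pi*i)) * integral = f(a)
Step 3: f(13) = 13^6 = 4826809

4826809


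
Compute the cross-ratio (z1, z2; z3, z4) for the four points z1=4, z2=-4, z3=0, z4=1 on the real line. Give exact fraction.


Step 1: (z1-z3)(z2-z4) = 4 * (-5) = -20
Step 2: (z1-z4)(z2-z3) = 3 * (-4) = -12
Step 3: Cross-ratio = 20/12 = 5/3

5/3


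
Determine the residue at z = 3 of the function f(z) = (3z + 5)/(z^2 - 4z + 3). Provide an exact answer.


Step 1: Q(z) = z^2 - 4z + 3 = (z - 3)(z - 1)
Step 2: Q'(z) = 2z - 4
Step 3: Q'(3) = 2, P(3) = 14
Step 4: Res = P(3)/Q'(3) = 14/2 = 7

7


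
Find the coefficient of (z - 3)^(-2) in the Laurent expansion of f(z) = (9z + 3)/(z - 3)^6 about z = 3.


Step 1: Write the numerator in powers of (z - 3): 9z + 3 = 9(z - 3) + (9*3 + 3) = 9(z - 3) + 30
Step 2: Divide by (z - 3)^6: f(z) = 30(z - 3)^(-6) + 9(z - 3)^(-5)
Step 3: This finite sum is the Laurent series of f about z = 3.
Step 4: Only the powers -6 and -5 appear, so the coefficient of (z - 3)^(-2) = 0

0


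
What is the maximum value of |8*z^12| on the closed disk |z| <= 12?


Step 1: On |z| = 12, |f(z)| = 8 * |z|^12 = 8 * 12^12
Step 2: By maximum modulus principle, maximum is on boundary.
Step 3: Maximum = 8 * 8916100448256 = 71328803586048

71328803586048


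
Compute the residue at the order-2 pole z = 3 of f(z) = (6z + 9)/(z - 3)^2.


Step 1: Pole of order 2 at z = 3
Step 2: Res = lim d/dz [(z - 3)^2 * f(z)] as z -> 3
Step 3: (z - 3)^2 * f(z) = 6z + 9
Step 4: d/dz[6z + 9] = 6

6


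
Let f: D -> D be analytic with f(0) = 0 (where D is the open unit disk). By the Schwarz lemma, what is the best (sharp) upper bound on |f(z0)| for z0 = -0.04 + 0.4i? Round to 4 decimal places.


Step 1: Schwarz lemma: if f: D -> D is analytic with f(0) = 0, then |f(z)| <= |z| for all z in D, and this is sharp (f(z) = z).
Step 2: |z0|^2 = (-0.04)^2 + 0.4^2 = 0.1616
Step 3: |z0| = sqrt(0.1616) = 0.401995
Step 4: Best bound = |z0| = 0.402

0.402


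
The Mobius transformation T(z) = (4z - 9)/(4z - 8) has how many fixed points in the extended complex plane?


Step 1: Fixed points satisfy T(z) = z
Step 2: 4z^2 - 12z + 9 = 0
Step 3: Discriminant = (-12)^2 - 4*4*9 = 0
Step 4: Number of fixed points = 1

1


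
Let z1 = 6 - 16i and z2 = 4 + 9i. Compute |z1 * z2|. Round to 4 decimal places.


Step 1: |z1| = sqrt(6^2 + (-16)^2) = sqrt(292)
Step 2: |z2| = sqrt(4^2 + 9^2) = sqrt(97)
Step 3: |z1*z2| = |z1|*|z2| = sqrt(292) * sqrt(97) = sqrt(292 * 97) = sqrt(28324)
Step 4: = 168.2974

168.2974


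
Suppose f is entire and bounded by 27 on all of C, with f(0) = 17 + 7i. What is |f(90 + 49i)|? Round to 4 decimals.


Step 1: By Liouville's theorem, a bounded entire function is constant.
Step 2: f(z) = f(0) = 17 + 7i for all z.
Step 3: |f(w)| = |17 + 7i| = sqrt(289 + 49)
Step 4: = 18.3848

18.3848


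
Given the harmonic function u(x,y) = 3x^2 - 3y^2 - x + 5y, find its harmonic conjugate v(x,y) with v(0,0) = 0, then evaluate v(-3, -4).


Step 1: v_x = -u_y = 6y - 5
Step 2: v_y = u_x = 6x - 1
Step 3: v = 6xy - 5x - y + C
Step 4: v(0,0) = 0 => C = 0
Step 5: v(-3, -4) = 91

91


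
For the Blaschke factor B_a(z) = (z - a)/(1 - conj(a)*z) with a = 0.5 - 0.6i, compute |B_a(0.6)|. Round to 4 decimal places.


Step 1: Numerator z0 - a = 0.6 - (0.5 - 0.6i) = 0.1 + 0.6i
Step 2: Denominator 1 - conj(a)*z0 = 1 - (0.5 + 0.6i)*0.6 = 0.7 - 0.36i
Step 3: |z0 - a|^2 = 0.1^2 + 0.6^2 = 0.37; |1 - conj(a)*z0|^2 = 0.7^2 + (-0.36)^2 = 0.6196
Step 4: |B_a(0.6)| = sqrt(0.37 / 0.6196) = sqrt(0.597159)
Step 5: = 0.7728

0.7728


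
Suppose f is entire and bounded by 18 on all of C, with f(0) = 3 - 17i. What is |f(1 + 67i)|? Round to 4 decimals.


Step 1: By Liouville's theorem, a bounded entire function is constant.
Step 2: f(z) = f(0) = 3 - 17i for all z.
Step 3: |f(w)| = |3 - 17i| = sqrt(9 + 289)
Step 4: = 17.2627

17.2627


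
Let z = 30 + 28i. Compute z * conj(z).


Step 1: conj(z) = 30 - 28i
Step 2: z * conj(z) = 30^2 + 28^2
Step 3: = 900 + 784 = 1684

1684


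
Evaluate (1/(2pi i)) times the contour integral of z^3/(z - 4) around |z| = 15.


Step 1: f(z) = z^3, a = 4 is inside |z| = 15
Step 2: By Cauchy integral formula: (1/(2pi*i)) * integral = f(a)
Step 3: f(4) = 4^3 = 64

64


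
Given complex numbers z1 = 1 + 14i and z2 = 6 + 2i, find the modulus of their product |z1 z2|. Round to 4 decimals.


Step 1: |z1| = sqrt(1^2 + 14^2) = sqrt(197)
Step 2: |z2| = sqrt(6^2 + 2^2) = sqrt(40)
Step 3: |z1*z2| = |z1|*|z2| = sqrt(197) * sqrt(40) = sqrt(197 * 40) = sqrt(7880)
Step 4: = 88.7694

88.7694


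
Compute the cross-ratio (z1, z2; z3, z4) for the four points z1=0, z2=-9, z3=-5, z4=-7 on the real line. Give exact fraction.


Step 1: (z1-z3)(z2-z4) = 5 * (-2) = -10
Step 2: (z1-z4)(z2-z3) = 7 * (-4) = -28
Step 3: Cross-ratio = 10/28 = 5/14

5/14


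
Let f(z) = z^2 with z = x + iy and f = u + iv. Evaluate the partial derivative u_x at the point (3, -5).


Step 1: f(z) = (x+iy)^2 + 0
Step 2: u = (x^2 - y^2) + 0
Step 3: u_x = 2x + 0
Step 4: At (3, -5): u_x = 6 + 0 = 6

6


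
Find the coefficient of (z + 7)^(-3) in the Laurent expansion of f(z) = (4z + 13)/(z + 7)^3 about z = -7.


Step 1: Write the numerator in powers of (z + 7): 4z + 13 = 4(z + 7) + (4*(-7) + 13) = 4(z + 7) - 15
Step 2: Divide by (z + 7)^3: f(z) = -15(z + 7)^(-3) + 4(z + 7)^(-2)
Step 3: This finite sum is the Laurent series of f about z = -7.
Step 4: Coefficient of (z + 7)^(-3) = 4*(-7) + 13 = -15

-15


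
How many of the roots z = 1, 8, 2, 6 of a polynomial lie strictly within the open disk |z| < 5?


Step 1: Check each root:
  z = 1: |1| = 1 < 5
  z = 8: |8| = 8 >= 5
  z = 2: |2| = 2 < 5
  z = 6: |6| = 6 >= 5
Step 2: Count = 2

2


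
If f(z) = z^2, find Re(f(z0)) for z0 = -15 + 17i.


Step 1: z0 = -15 + 17i
Step 2: z0^2 = (-15)^2 - 17^2 - 510i
Step 3: real part = 225 - 289 = -64

-64


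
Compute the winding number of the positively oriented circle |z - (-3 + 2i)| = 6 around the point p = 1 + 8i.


Step 1: Center c = (-3, 2), radius = 6
Step 2: |p - c|^2 = 4^2 + 6^2 = 52
Step 3: r^2 = 36
Step 4: |p-c| > r so winding number = 0

0


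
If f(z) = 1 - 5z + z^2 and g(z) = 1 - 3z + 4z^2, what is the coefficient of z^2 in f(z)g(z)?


Step 1: z^2 term in f*g comes from: (1)*(4z^2) + (-5z)*(-3z) + (z^2)*(1)
Step 2: = 4 + 15 + 1
Step 3: = 20

20


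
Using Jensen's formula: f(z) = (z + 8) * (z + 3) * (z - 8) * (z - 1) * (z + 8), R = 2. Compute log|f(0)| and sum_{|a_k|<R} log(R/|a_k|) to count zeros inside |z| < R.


Jensen's formula: (1/2pi)*integral log|f(Re^it)|dt = log|f(0)| + sum_{|a_k|<R} log(R/|a_k|)
Step 1: f(0) = 8 * 3 * (-8) * (-1) * 8 = 1536
Step 2: log|f(0)| = log|-8| + log|-3| + log|8| + log|1| + log|-8| = 7.3369
Step 3: Zeros inside |z| < 2: 1
Step 4: Jensen sum = log(2/1) = 0.6931
Step 5: n(R) = number of terms in the Jensen sum = count of zeros inside |z| < 2 = 1

1


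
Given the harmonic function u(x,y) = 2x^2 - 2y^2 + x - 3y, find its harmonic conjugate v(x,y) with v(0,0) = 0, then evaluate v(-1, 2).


Step 1: v_x = -u_y = 4y + 3
Step 2: v_y = u_x = 4x + 1
Step 3: v = 4xy + 3x + y + C
Step 4: v(0,0) = 0 => C = 0
Step 5: v(-1, 2) = -9

-9


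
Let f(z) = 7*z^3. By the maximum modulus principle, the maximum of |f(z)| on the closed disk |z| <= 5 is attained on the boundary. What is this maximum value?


Step 1: On |z| = 5, |f(z)| = 7 * |z|^3 = 7 * 5^3
Step 2: By maximum modulus principle, maximum is on boundary.
Step 3: Maximum = 7 * 125 = 875

875


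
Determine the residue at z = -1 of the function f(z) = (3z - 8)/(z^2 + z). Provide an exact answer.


Step 1: Q(z) = z^2 + z = (z + 1)(z)
Step 2: Q'(z) = 2z + 1
Step 3: Q'(-1) = -1, P(-1) = -11
Step 4: Res = P(-1)/Q'(-1) = -11/(-1) = 11

11


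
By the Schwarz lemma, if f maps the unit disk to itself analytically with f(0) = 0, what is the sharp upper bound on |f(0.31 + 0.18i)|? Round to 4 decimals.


Step 1: Schwarz lemma: if f: D -> D is analytic with f(0) = 0, then |f(z)| <= |z| for all z in D, and this is sharp (f(z) = z).
Step 2: |z0|^2 = 0.31^2 + 0.18^2 = 0.1285
Step 3: |z0| = sqrt(0.1285) = 0.358469
Step 4: Best bound = |z0| = 0.3585

0.3585


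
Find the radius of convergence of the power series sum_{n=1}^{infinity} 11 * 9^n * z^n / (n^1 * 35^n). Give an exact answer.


Step 1: General term a_n = 11 * 9^n / (n^1 * 35^n)
Step 2: By the root test, |a_n|^(1/n) = 11^(1/n) * 9 / (n^(1/n) * 35) -> 9/35 as n -> infinity (since 11^(1/n) -> 1 and n^(1/n) -> 1)
Step 3: R = 1/lim|a_n|^(1/n) = 35/9

35/9


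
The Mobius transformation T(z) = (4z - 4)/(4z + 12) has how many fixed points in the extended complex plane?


Step 1: Fixed points satisfy T(z) = z
Step 2: 4z^2 + 8z + 4 = 0
Step 3: Discriminant = 8^2 - 4*4*4 = 0
Step 4: Number of fixed points = 1

1


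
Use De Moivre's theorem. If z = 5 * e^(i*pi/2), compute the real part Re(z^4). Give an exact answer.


Step 1: By De Moivre's theorem, z^4 = 5^4 * e^(i*4*pi/2) = 625 * (cos(2*pi) + i*sin(2*pi))
Step 2: |z|^4 = 5^4 = 625
Step 3: Reduce the angle mod 2*pi: 2*pi - 2*pi = 0
Step 4: cos(0) = 1
Step 5: Re(z^4) = 625 * 1 = 625

625


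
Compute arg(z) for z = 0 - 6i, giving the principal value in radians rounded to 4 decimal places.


Step 1: z = 0 - 6i
Step 2: arg(z) = atan2(-6, 0)
Step 3: arg(z) = -1.5708

-1.5708


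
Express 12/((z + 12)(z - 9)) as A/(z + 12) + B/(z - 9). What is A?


Step 1: Multiply both sides by (z + 12) and set z = -12
Step 2: A = 12 / (-12 - 9)
Step 3: A = 12 / (-21)
Step 4: A = -4/7

-4/7


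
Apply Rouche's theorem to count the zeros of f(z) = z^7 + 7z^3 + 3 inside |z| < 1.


Step 1: On |z| = 1 the three terms have sizes |z^7| = 1^7 = 1, |7z^3| = 7*1^3 = 7, |3| = 3
Step 2: The dominant term is g(z) = 7z^3; let h(z) = z^7 + 3 so f = g + h
Step 3: On |z| = 1: |g| = 7 and |h| <= 1 + 3 = 4
Step 4: Since 7 > 4, |h| < |g| on |z| = 1, so by Rouche f has the same number of zeros as g inside |z| < 1
Step 5: g(z) = 7z^3 has 3 zeros (at the origin, multiplicity 3) inside |z| < 1. Answer = 3

3


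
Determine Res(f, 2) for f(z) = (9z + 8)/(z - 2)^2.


Step 1: Pole of order 2 at z = 2
Step 2: Res = lim d/dz [(z - 2)^2 * f(z)] as z -> 2
Step 3: (z - 2)^2 * f(z) = 9z + 8
Step 4: d/dz[9z + 8] = 9

9


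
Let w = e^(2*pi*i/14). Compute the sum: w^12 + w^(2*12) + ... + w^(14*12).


Step 1: The sum sum_{j=1}^{n} w^(k*j) equals n if n | k, else 0.
Step 2: Here n = 14, k = 12
Step 3: Does n divide k? 14 | 12 -> False
Step 4: Sum = 0

0


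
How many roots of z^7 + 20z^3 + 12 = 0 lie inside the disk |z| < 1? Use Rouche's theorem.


Step 1: On |z| = 1 the three terms have sizes |z^7| = 1^7 = 1, |20z^3| = 20*1^3 = 20, |12| = 12
Step 2: The dominant term is g(z) = 20z^3; let h(z) = z^7 + 12 so f = g + h
Step 3: On |z| = 1: |g| = 20 and |h| <= 1 + 12 = 13
Step 4: Since 20 > 13, |h| < |g| on |z| = 1, so by Rouche f has the same number of zeros as g inside |z| < 1
Step 5: g(z) = 20z^3 has 3 zeros (at the origin, multiplicity 3) inside |z| < 1. Answer = 3

3


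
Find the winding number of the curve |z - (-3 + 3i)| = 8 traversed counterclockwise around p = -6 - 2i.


Step 1: Center c = (-3, 3), radius = 8
Step 2: |p - c|^2 = (-3)^2 + (-5)^2 = 34
Step 3: r^2 = 64
Step 4: |p-c| < r so winding number = 1

1


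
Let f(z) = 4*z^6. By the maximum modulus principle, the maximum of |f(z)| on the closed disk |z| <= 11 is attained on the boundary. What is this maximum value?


Step 1: On |z| = 11, |f(z)| = 4 * |z|^6 = 4 * 11^6
Step 2: By maximum modulus principle, maximum is on boundary.
Step 3: Maximum = 4 * 1771561 = 7086244

7086244


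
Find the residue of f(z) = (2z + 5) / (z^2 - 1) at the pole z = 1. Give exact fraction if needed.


Step 1: Q(z) = z^2 - 1 = (z - 1)(z + 1)
Step 2: Q'(z) = 2z
Step 3: Q'(1) = 2, P(1) = 7
Step 4: Res = P(1)/Q'(1) = 7/2 = 7/2

7/2


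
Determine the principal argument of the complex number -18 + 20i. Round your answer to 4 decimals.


Step 1: z = -18 + 20i
Step 2: arg(z) = atan2(20, -18)
Step 3: arg(z) = 2.3036

2.3036


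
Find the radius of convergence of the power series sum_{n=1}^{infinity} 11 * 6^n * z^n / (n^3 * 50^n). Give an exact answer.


Step 1: General term a_n = 11 * 6^n / (n^3 * 50^n)
Step 2: By the root test, |a_n|^(1/n) = 11^(1/n) * 6 / (n^(3/n) * 50) -> 6/50 as n -> infinity (since 11^(1/n) -> 1 and n^(3/n) -> 1)
Step 3: R = 1/lim|a_n|^(1/n) = 50/6 = 25/3

25/3


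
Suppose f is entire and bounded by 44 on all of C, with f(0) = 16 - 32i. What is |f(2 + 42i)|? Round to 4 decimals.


Step 1: By Liouville's theorem, a bounded entire function is constant.
Step 2: f(z) = f(0) = 16 - 32i for all z.
Step 3: |f(w)| = |16 - 32i| = sqrt(256 + 1024)
Step 4: = 35.7771

35.7771


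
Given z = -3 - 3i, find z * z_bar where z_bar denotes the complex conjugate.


Step 1: conj(z) = -3 + 3i
Step 2: z * conj(z) = (-3)^2 + (-3)^2
Step 3: = 9 + 9 = 18

18


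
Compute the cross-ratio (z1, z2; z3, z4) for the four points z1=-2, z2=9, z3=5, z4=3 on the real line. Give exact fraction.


Step 1: (z1-z3)(z2-z4) = (-7) * 6 = -42
Step 2: (z1-z4)(z2-z3) = (-5) * 4 = -20
Step 3: Cross-ratio = 42/20 = 21/10

21/10


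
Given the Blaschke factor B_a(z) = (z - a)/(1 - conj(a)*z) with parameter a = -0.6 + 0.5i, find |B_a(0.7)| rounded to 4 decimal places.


Step 1: Numerator z0 - a = 0.7 - (-0.6 + 0.5i) = 1.3 - 0.5i
Step 2: Denominator 1 - conj(a)*z0 = 1 - (-0.6 - 0.5i)*0.7 = 1.42 + 0.35i
Step 3: |z0 - a|^2 = 1.3^2 + (-0.5)^2 = 1.94; |1 - conj(a)*z0|^2 = 1.42^2 + 0.35^2 = 2.1389
Step 4: |B_a(0.7)| = sqrt(1.94 / 2.1389) = sqrt(0.907008)
Step 5: = 0.9524

0.9524


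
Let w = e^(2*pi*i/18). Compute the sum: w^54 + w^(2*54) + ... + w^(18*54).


Step 1: The sum sum_{j=1}^{n} w^(k*j) equals n if n | k, else 0.
Step 2: Here n = 18, k = 54
Step 3: Does n divide k? 18 | 54 -> True
Step 4: Sum = 18

18


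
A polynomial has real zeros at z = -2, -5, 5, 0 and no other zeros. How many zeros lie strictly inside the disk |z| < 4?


Step 1: Check each root:
  z = -2: |-2| = 2 < 4
  z = -5: |-5| = 5 >= 4
  z = 5: |5| = 5 >= 4
  z = 0: |0| = 0 < 4
Step 2: Count = 2

2


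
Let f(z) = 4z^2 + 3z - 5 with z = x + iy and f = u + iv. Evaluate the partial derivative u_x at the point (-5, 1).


Step 1: f(z) = 4(x+iy)^2 + 3(x+iy) - 5
Step 2: u = 4(x^2 - y^2) + 3x - 5
Step 3: u_x = 8x + 3
Step 4: At (-5, 1): u_x = -40 + 3 = -37

-37


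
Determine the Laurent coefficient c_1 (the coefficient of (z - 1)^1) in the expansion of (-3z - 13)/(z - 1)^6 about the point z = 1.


Step 1: Write the numerator in powers of (z - 1): -3z - 13 = -3(z - 1) + (-3*1 - 13) = -3(z - 1) - 16
Step 2: Divide by (z - 1)^6: f(z) = -16(z - 1)^(-6) - 3(z - 1)^(-5)
Step 3: This finite sum is the Laurent series of f about z = 1.
Step 4: Only the powers -6 and -5 appear, so the coefficient of (z - 1)^1 = 0

0


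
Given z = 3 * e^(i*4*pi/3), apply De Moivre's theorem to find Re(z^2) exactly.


Step 1: By De Moivre's theorem, z^2 = 3^2 * e^(i*2*4*pi/3) = 9 * (cos(8*pi/3) + i*sin(8*pi/3))
Step 2: |z|^2 = 3^2 = 9
Step 3: Reduce the angle mod 2*pi: 8*pi/3 - 2*pi = 2*pi/3
Step 4: cos(2*pi/3) = -1/2
Step 5: Re(z^2) = 9 * (-1/2) = -9/2

-9/2


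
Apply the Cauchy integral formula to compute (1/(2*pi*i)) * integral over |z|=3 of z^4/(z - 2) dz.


Step 1: f(z) = z^4, a = 2 is inside |z| = 3
Step 2: By Cauchy integral formula: (1/(2pi*i)) * integral = f(a)
Step 3: f(2) = 2^4 = 16

16


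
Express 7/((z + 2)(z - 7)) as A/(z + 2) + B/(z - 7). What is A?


Step 1: Multiply both sides by (z + 2) and set z = -2
Step 2: A = 7 / (-2 - 7)
Step 3: A = 7 / (-9)
Step 4: A = -7/9

-7/9


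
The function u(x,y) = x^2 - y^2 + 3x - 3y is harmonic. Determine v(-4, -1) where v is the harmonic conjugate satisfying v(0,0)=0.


Step 1: v_x = -u_y = 2y + 3
Step 2: v_y = u_x = 2x + 3
Step 3: v = 2xy + 3x + 3y + C
Step 4: v(0,0) = 0 => C = 0
Step 5: v(-4, -1) = -7

-7


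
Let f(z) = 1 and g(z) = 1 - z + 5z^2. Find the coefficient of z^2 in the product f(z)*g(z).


Step 1: z^2 term in f*g comes from: (1)*(5z^2) + (0)*(-z) + (0)*(1)
Step 2: = 5 + 0 + 0
Step 3: = 5

5


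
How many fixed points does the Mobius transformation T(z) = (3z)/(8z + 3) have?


Step 1: Fixed points satisfy T(z) = z
Step 2: 8z^2 = 0
Step 3: Discriminant = 0^2 - 4*8*0 = 0
Step 4: Number of fixed points = 1

1


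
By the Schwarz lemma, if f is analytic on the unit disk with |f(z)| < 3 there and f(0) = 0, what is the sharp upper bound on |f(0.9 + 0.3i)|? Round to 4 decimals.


Step 1: g = f/3 maps D -> D with g(0) = 0, so by the Schwarz lemma |g(z)| <= |z|, i.e. |f(z)| <= 3|z|; this is sharp (f(z) = 3z).
Step 2: |z0|^2 = 0.9^2 + 0.3^2 = 0.9
Step 3: |z0| = sqrt(0.9) = 0.948683
Step 4: Best bound = 3 * |z0| = 3 * 0.948683 = 2.846

2.846


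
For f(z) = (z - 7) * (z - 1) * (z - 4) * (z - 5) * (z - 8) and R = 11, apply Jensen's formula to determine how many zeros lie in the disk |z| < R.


Jensen's formula: (1/2pi)*integral log|f(Re^it)|dt = log|f(0)| + sum_{|a_k|<R} log(R/|a_k|)
Step 1: f(0) = (-7) * (-1) * (-4) * (-5) * (-8) = -1120
Step 2: log|f(0)| = log|7| + log|1| + log|4| + log|5| + log|8| = 7.0211
Step 3: Zeros inside |z| < 11: 7, 1, 4, 5, 8
Step 4: Jensen sum = log(11/7) + log(11/1) + log(11/4) + log(11/5) + log(11/8) = 4.9684
Step 5: n(R) = number of terms in the Jensen sum = count of zeros inside |z| < 11 = 5

5


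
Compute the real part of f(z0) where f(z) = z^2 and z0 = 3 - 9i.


Step 1: z0 = 3 - 9i
Step 2: z0^2 = 3^2 - (-9)^2 - 54i
Step 3: real part = 9 - 81 = -72

-72


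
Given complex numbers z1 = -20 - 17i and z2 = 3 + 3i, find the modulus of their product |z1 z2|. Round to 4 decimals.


Step 1: |z1| = sqrt((-20)^2 + (-17)^2) = sqrt(689)
Step 2: |z2| = sqrt(3^2 + 3^2) = sqrt(18)
Step 3: |z1*z2| = |z1|*|z2| = sqrt(689) * sqrt(18) = sqrt(689 * 18) = sqrt(12402)
Step 4: = 111.3643

111.3643


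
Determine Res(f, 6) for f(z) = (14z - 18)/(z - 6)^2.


Step 1: Pole of order 2 at z = 6
Step 2: Res = lim d/dz [(z - 6)^2 * f(z)] as z -> 6
Step 3: (z - 6)^2 * f(z) = 14z - 18
Step 4: d/dz[14z - 18] = 14

14


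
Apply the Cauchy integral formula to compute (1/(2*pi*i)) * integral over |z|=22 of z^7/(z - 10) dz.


Step 1: f(z) = z^7, a = 10 is inside |z| = 22
Step 2: By Cauchy integral formula: (1/(2pi*i)) * integral = f(a)
Step 3: f(10) = 10^7 = 10000000

10000000


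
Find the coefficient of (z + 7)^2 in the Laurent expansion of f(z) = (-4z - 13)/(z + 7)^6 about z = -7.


Step 1: Write the numerator in powers of (z + 7): -4z - 13 = -4(z + 7) + (-4*(-7) - 13) = -4(z + 7) + 15
Step 2: Divide by (z + 7)^6: f(z) = 15(z + 7)^(-6) - 4(z + 7)^(-5)
Step 3: This finite sum is the Laurent series of f about z = -7.
Step 4: Only the powers -6 and -5 appear, so the coefficient of (z + 7)^2 = 0

0


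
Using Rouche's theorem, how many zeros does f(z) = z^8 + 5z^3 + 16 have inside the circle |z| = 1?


Step 1: On |z| = 1 the three terms have sizes |z^8| = 1^8 = 1, |5z^3| = 5*1^3 = 5, |16| = 16
Step 2: The dominant term is g(z) = 16; let h(z) = z^8 + 5z^3 so f = g + h
Step 3: On |z| = 1: |g| = 16 and |h| <= 1 + 5 = 6
Step 4: Since 16 > 6, |h| < |g| on |z| = 1, so by Rouche f has the same number of zeros as g inside |z| < 1
Step 5: g(z) = 16 is a nonzero constant with no zeros inside |z| < 1. Answer = 0

0


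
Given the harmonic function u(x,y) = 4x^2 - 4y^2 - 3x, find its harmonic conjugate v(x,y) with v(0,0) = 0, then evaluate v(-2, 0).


Step 1: v_x = -u_y = 8y + 0
Step 2: v_y = u_x = 8x - 3
Step 3: v = 8xy - 3y + C
Step 4: v(0,0) = 0 => C = 0
Step 5: v(-2, 0) = 0

0


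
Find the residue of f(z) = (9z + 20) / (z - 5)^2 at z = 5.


Step 1: Pole of order 2 at z = 5
Step 2: Res = lim d/dz [(z - 5)^2 * f(z)] as z -> 5
Step 3: (z - 5)^2 * f(z) = 9z + 20
Step 4: d/dz[9z + 20] = 9

9


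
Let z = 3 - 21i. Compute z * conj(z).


Step 1: conj(z) = 3 + 21i
Step 2: z * conj(z) = 3^2 + (-21)^2
Step 3: = 9 + 441 = 450

450


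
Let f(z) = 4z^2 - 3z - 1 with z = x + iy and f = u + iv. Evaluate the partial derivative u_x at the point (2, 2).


Step 1: f(z) = 4(x+iy)^2 - 3(x+iy) - 1
Step 2: u = 4(x^2 - y^2) - 3x - 1
Step 3: u_x = 8x - 3
Step 4: At (2, 2): u_x = 16 - 3 = 13

13


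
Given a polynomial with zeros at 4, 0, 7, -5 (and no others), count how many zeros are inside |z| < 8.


Step 1: Check each root:
  z = 4: |4| = 4 < 8
  z = 0: |0| = 0 < 8
  z = 7: |7| = 7 < 8
  z = -5: |-5| = 5 < 8
Step 2: Count = 4

4


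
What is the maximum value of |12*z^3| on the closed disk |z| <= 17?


Step 1: On |z| = 17, |f(z)| = 12 * |z|^3 = 12 * 17^3
Step 2: By maximum modulus principle, maximum is on boundary.
Step 3: Maximum = 12 * 4913 = 58956

58956


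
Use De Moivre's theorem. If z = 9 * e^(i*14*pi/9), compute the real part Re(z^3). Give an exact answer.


Step 1: By De Moivre's theorem, z^3 = 9^3 * e^(i*3*14*pi/9) = 729 * (cos(14*pi/3) + i*sin(14*pi/3))
Step 2: |z|^3 = 9^3 = 729
Step 3: Reduce the angle mod 2*pi: 14*pi/3 - 4*pi = 2*pi/3
Step 4: cos(2*pi/3) = -1/2
Step 5: Re(z^3) = 729 * (-1/2) = -729/2

-729/2


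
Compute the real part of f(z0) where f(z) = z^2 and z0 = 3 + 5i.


Step 1: z0 = 3 + 5i
Step 2: z0^2 = 3^2 - 5^2 + 30i
Step 3: real part = 9 - 25 = -16

-16


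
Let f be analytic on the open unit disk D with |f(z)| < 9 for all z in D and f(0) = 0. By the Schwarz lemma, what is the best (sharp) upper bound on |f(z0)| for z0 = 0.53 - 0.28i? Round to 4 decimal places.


Step 1: g = f/9 maps D -> D with g(0) = 0, so by the Schwarz lemma |g(z)| <= |z|, i.e. |f(z)| <= 9|z|; this is sharp (f(z) = 9z).
Step 2: |z0|^2 = 0.53^2 + (-0.28)^2 = 0.3593
Step 3: |z0| = sqrt(0.3593) = 0.599416
Step 4: Best bound = 9 * |z0| = 9 * 0.599416 = 5.3947

5.3947


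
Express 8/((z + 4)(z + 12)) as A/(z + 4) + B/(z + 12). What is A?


Step 1: Multiply both sides by (z + 4) and set z = -4
Step 2: A = 8 / (-4 + 12)
Step 3: A = 8 / 8
Step 4: A = 1

1


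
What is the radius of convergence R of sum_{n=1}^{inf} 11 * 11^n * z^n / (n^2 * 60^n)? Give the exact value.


Step 1: General term a_n = 11 * 11^n / (n^2 * 60^n)
Step 2: By the root test, |a_n|^(1/n) = 11^(1/n) * 11 / (n^(2/n) * 60) -> 11/60 as n -> infinity (since 11^(1/n) -> 1 and n^(2/n) -> 1)
Step 3: R = 1/lim|a_n|^(1/n) = 60/11

60/11


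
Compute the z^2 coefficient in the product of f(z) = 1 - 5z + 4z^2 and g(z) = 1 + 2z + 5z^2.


Step 1: z^2 term in f*g comes from: (1)*(5z^2) + (-5z)*(2z) + (4z^2)*(1)
Step 2: = 5 - 10 + 4
Step 3: = -1

-1


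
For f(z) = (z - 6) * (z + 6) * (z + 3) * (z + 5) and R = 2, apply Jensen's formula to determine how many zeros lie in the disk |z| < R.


Jensen's formula: (1/2pi)*integral log|f(Re^it)|dt = log|f(0)| + sum_{|a_k|<R} log(R/|a_k|)
Step 1: f(0) = (-6) * 6 * 3 * 5 = -540
Step 2: log|f(0)| = log|6| + log|-6| + log|-3| + log|-5| = 6.2916
Step 3: Zeros inside |z| < 2: none
Step 4: Jensen sum = (empty sum) = 0
Step 5: n(R) = number of terms in the Jensen sum = count of zeros inside |z| < 2 = 0

0


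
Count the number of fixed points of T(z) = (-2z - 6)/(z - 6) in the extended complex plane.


Step 1: Fixed points satisfy T(z) = z
Step 2: z^2 - 4z + 6 = 0
Step 3: Discriminant = (-4)^2 - 4*1*6 = -8
Step 4: Number of fixed points = 2

2


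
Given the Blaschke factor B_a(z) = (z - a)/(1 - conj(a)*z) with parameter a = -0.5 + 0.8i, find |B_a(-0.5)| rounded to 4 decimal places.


Step 1: Numerator z0 - a = -0.5 - (-0.5 + 0.8i) = 0 - 0.8i
Step 2: Denominator 1 - conj(a)*z0 = 1 - (-0.5 - 0.8i)*(-0.5) = 0.75 - 0.4i
Step 3: |z0 - a|^2 = 0^2 + (-0.8)^2 = 0.64; |1 - conj(a)*z0|^2 = 0.75^2 + (-0.4)^2 = 0.7225
Step 4: |B_a(-0.5)| = sqrt(0.64 / 0.7225) = sqrt(0.885813)
Step 5: = 0.9412

0.9412


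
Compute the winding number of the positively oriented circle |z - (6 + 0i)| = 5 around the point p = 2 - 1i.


Step 1: Center c = (6, 0), radius = 5
Step 2: |p - c|^2 = (-4)^2 + (-1)^2 = 17
Step 3: r^2 = 25
Step 4: |p-c| < r so winding number = 1

1


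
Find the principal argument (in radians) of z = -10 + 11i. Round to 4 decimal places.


Step 1: z = -10 + 11i
Step 2: arg(z) = atan2(11, -10)
Step 3: arg(z) = 2.3086

2.3086


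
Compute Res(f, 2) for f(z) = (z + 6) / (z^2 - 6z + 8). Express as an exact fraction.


Step 1: Q(z) = z^2 - 6z + 8 = (z - 2)(z - 4)
Step 2: Q'(z) = 2z - 6
Step 3: Q'(2) = -2, P(2) = 8
Step 4: Res = P(2)/Q'(2) = 8/(-2) = -4

-4


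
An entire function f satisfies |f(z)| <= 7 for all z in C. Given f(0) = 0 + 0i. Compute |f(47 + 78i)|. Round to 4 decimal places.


Step 1: By Liouville's theorem, a bounded entire function is constant.
Step 2: f(z) = f(0) = 0 + 0i for all z.
Step 3: |f(w)| = |0 + 0i| = sqrt(0 + 0)
Step 4: = 0.0

0.0


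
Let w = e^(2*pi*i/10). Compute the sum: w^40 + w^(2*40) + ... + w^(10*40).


Step 1: The sum sum_{j=1}^{n} w^(k*j) equals n if n | k, else 0.
Step 2: Here n = 10, k = 40
Step 3: Does n divide k? 10 | 40 -> True
Step 4: Sum = 10

10


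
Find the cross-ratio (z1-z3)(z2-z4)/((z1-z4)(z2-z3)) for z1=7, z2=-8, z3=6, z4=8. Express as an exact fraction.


Step 1: (z1-z3)(z2-z4) = 1 * (-16) = -16
Step 2: (z1-z4)(z2-z3) = (-1) * (-14) = 14
Step 3: Cross-ratio = -16/14 = -8/7

-8/7


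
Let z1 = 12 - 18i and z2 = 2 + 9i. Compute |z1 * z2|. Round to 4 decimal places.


Step 1: |z1| = sqrt(12^2 + (-18)^2) = sqrt(468)
Step 2: |z2| = sqrt(2^2 + 9^2) = sqrt(85)
Step 3: |z1*z2| = |z1|*|z2| = sqrt(468) * sqrt(85) = sqrt(468 * 85) = sqrt(39780)
Step 4: = 199.4492

199.4492


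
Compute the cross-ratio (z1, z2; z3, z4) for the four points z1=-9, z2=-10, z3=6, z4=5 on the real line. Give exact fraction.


Step 1: (z1-z3)(z2-z4) = (-15) * (-15) = 225
Step 2: (z1-z4)(z2-z3) = (-14) * (-16) = 224
Step 3: Cross-ratio = 225/224 = 225/224

225/224


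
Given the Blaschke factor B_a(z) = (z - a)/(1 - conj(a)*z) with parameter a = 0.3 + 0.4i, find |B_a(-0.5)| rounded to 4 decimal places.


Step 1: Numerator z0 - a = -0.5 - (0.3 + 0.4i) = -0.8 - 0.4i
Step 2: Denominator 1 - conj(a)*z0 = 1 - (0.3 - 0.4i)*(-0.5) = 1.15 - 0.2i
Step 3: |z0 - a|^2 = (-0.8)^2 + (-0.4)^2 = 0.8; |1 - conj(a)*z0|^2 = 1.15^2 + (-0.2)^2 = 1.3625
Step 4: |B_a(-0.5)| = sqrt(0.8 / 1.3625) = sqrt(0.587156)
Step 5: = 0.7663

0.7663


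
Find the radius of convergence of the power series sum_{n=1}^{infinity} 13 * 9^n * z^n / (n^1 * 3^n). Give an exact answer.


Step 1: General term a_n = 13 * 9^n / (n^1 * 3^n)
Step 2: By the root test, |a_n|^(1/n) = 13^(1/n) * 9 / (n^(1/n) * 3) -> 9/3 as n -> infinity (since 13^(1/n) -> 1 and n^(1/n) -> 1)
Step 3: R = 1/lim|a_n|^(1/n) = 3/9 = 1/3

1/3


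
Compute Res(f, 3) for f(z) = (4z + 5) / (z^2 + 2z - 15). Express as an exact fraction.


Step 1: Q(z) = z^2 + 2z - 15 = (z - 3)(z + 5)
Step 2: Q'(z) = 2z + 2
Step 3: Q'(3) = 8, P(3) = 17
Step 4: Res = P(3)/Q'(3) = 17/8 = 17/8

17/8


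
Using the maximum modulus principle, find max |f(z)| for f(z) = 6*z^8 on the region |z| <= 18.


Step 1: On |z| = 18, |f(z)| = 6 * |z|^8 = 6 * 18^8
Step 2: By maximum modulus principle, maximum is on boundary.
Step 3: Maximum = 6 * 11019960576 = 66119763456

66119763456


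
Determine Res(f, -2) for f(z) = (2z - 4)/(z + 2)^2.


Step 1: Pole of order 2 at z = -2
Step 2: Res = lim d/dz [(z + 2)^2 * f(z)] as z -> -2
Step 3: (z + 2)^2 * f(z) = 2z - 4
Step 4: d/dz[2z - 4] = 2

2


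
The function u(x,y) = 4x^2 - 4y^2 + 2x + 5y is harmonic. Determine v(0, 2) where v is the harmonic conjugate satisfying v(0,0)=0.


Step 1: v_x = -u_y = 8y - 5
Step 2: v_y = u_x = 8x + 2
Step 3: v = 8xy - 5x + 2y + C
Step 4: v(0,0) = 0 => C = 0
Step 5: v(0, 2) = 4

4


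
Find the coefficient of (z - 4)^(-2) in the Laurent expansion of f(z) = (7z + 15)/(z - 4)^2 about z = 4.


Step 1: Write the numerator in powers of (z - 4): 7z + 15 = 7(z - 4) + (7*4 + 15) = 7(z - 4) + 43
Step 2: Divide by (z - 4)^2: f(z) = 43(z - 4)^(-2) + 7(z - 4)^(-1)
Step 3: This finite sum is the Laurent series of f about z = 4.
Step 4: Coefficient of (z - 4)^(-2) = 7*4 + 15 = 43

43


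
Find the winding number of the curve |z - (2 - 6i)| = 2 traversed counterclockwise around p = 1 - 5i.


Step 1: Center c = (2, -6), radius = 2
Step 2: |p - c|^2 = (-1)^2 + 1^2 = 2
Step 3: r^2 = 4
Step 4: |p-c| < r so winding number = 1

1


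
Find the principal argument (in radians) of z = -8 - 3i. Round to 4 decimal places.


Step 1: z = -8 - 3i
Step 2: arg(z) = atan2(-3, -8)
Step 3: arg(z) = -2.7828

-2.7828


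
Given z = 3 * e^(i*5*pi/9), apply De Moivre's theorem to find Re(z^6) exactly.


Step 1: By De Moivre's theorem, z^6 = 3^6 * e^(i*6*5*pi/9) = 729 * (cos(10*pi/3) + i*sin(10*pi/3))
Step 2: |z|^6 = 3^6 = 729
Step 3: Reduce the angle mod 2*pi: 10*pi/3 - 2*pi = 4*pi/3
Step 4: cos(4*pi/3) = -1/2
Step 5: Re(z^6) = 729 * (-1/2) = -729/2

-729/2


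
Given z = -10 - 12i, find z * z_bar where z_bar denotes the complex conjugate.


Step 1: conj(z) = -10 + 12i
Step 2: z * conj(z) = (-10)^2 + (-12)^2
Step 3: = 100 + 144 = 244

244


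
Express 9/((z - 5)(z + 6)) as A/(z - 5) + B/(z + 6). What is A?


Step 1: Multiply both sides by (z - 5) and set z = 5
Step 2: A = 9 / (5 + 6)
Step 3: A = 9 / 11
Step 4: A = 9/11

9/11


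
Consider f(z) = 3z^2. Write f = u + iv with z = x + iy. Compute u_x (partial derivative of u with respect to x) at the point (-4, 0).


Step 1: f(z) = 3(x+iy)^2 + 0
Step 2: u = 3(x^2 - y^2) + 0
Step 3: u_x = 6x + 0
Step 4: At (-4, 0): u_x = -24 + 0 = -24

-24


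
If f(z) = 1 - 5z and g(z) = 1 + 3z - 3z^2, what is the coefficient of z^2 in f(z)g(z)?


Step 1: z^2 term in f*g comes from: (1)*(-3z^2) + (-5z)*(3z) + (0)*(1)
Step 2: = -3 - 15 + 0
Step 3: = -18

-18
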